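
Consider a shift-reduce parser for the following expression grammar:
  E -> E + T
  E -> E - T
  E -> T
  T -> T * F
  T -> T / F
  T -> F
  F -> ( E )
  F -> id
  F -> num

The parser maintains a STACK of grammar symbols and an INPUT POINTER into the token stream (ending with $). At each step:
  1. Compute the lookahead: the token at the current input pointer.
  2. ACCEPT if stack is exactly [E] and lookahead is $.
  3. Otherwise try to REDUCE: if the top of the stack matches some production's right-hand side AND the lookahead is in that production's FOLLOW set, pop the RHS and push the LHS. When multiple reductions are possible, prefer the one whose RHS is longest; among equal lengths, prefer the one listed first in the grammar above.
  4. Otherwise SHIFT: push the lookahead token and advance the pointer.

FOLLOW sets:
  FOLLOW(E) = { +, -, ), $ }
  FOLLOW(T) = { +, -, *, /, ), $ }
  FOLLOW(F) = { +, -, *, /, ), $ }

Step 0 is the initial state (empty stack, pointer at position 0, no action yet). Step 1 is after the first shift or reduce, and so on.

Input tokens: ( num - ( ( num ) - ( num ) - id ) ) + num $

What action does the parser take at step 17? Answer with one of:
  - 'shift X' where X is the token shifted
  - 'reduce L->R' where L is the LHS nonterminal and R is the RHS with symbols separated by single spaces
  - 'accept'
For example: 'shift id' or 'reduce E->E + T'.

Step 1: shift (. Stack=[(] ptr=1 lookahead=num remaining=[num - ( ( num ) - ( num ) - id ) ) + num $]
Step 2: shift num. Stack=[( num] ptr=2 lookahead=- remaining=[- ( ( num ) - ( num ) - id ) ) + num $]
Step 3: reduce F->num. Stack=[( F] ptr=2 lookahead=- remaining=[- ( ( num ) - ( num ) - id ) ) + num $]
Step 4: reduce T->F. Stack=[( T] ptr=2 lookahead=- remaining=[- ( ( num ) - ( num ) - id ) ) + num $]
Step 5: reduce E->T. Stack=[( E] ptr=2 lookahead=- remaining=[- ( ( num ) - ( num ) - id ) ) + num $]
Step 6: shift -. Stack=[( E -] ptr=3 lookahead=( remaining=[( ( num ) - ( num ) - id ) ) + num $]
Step 7: shift (. Stack=[( E - (] ptr=4 lookahead=( remaining=[( num ) - ( num ) - id ) ) + num $]
Step 8: shift (. Stack=[( E - ( (] ptr=5 lookahead=num remaining=[num ) - ( num ) - id ) ) + num $]
Step 9: shift num. Stack=[( E - ( ( num] ptr=6 lookahead=) remaining=[) - ( num ) - id ) ) + num $]
Step 10: reduce F->num. Stack=[( E - ( ( F] ptr=6 lookahead=) remaining=[) - ( num ) - id ) ) + num $]
Step 11: reduce T->F. Stack=[( E - ( ( T] ptr=6 lookahead=) remaining=[) - ( num ) - id ) ) + num $]
Step 12: reduce E->T. Stack=[( E - ( ( E] ptr=6 lookahead=) remaining=[) - ( num ) - id ) ) + num $]
Step 13: shift ). Stack=[( E - ( ( E )] ptr=7 lookahead=- remaining=[- ( num ) - id ) ) + num $]
Step 14: reduce F->( E ). Stack=[( E - ( F] ptr=7 lookahead=- remaining=[- ( num ) - id ) ) + num $]
Step 15: reduce T->F. Stack=[( E - ( T] ptr=7 lookahead=- remaining=[- ( num ) - id ) ) + num $]
Step 16: reduce E->T. Stack=[( E - ( E] ptr=7 lookahead=- remaining=[- ( num ) - id ) ) + num $]
Step 17: shift -. Stack=[( E - ( E -] ptr=8 lookahead=( remaining=[( num ) - id ) ) + num $]

Answer: shift -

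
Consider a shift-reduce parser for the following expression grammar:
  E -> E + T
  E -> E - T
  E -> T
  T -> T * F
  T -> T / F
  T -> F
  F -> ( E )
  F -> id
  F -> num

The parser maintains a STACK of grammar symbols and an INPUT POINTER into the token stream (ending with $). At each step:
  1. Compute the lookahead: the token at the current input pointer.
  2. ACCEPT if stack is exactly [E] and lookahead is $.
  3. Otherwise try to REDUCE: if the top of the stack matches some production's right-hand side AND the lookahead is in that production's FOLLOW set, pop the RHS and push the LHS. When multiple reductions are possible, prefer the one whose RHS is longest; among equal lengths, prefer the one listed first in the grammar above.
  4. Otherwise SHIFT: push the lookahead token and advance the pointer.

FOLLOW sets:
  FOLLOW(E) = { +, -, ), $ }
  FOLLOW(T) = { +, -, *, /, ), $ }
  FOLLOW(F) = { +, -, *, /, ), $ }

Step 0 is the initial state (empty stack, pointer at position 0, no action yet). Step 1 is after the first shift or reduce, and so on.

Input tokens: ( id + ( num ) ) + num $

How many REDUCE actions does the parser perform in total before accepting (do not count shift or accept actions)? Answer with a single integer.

Step 1: shift (. Stack=[(] ptr=1 lookahead=id remaining=[id + ( num ) ) + num $]
Step 2: shift id. Stack=[( id] ptr=2 lookahead=+ remaining=[+ ( num ) ) + num $]
Step 3: reduce F->id. Stack=[( F] ptr=2 lookahead=+ remaining=[+ ( num ) ) + num $]
Step 4: reduce T->F. Stack=[( T] ptr=2 lookahead=+ remaining=[+ ( num ) ) + num $]
Step 5: reduce E->T. Stack=[( E] ptr=2 lookahead=+ remaining=[+ ( num ) ) + num $]
Step 6: shift +. Stack=[( E +] ptr=3 lookahead=( remaining=[( num ) ) + num $]
Step 7: shift (. Stack=[( E + (] ptr=4 lookahead=num remaining=[num ) ) + num $]
Step 8: shift num. Stack=[( E + ( num] ptr=5 lookahead=) remaining=[) ) + num $]
Step 9: reduce F->num. Stack=[( E + ( F] ptr=5 lookahead=) remaining=[) ) + num $]
Step 10: reduce T->F. Stack=[( E + ( T] ptr=5 lookahead=) remaining=[) ) + num $]
Step 11: reduce E->T. Stack=[( E + ( E] ptr=5 lookahead=) remaining=[) ) + num $]
Step 12: shift ). Stack=[( E + ( E )] ptr=6 lookahead=) remaining=[) + num $]
Step 13: reduce F->( E ). Stack=[( E + F] ptr=6 lookahead=) remaining=[) + num $]
Step 14: reduce T->F. Stack=[( E + T] ptr=6 lookahead=) remaining=[) + num $]
Step 15: reduce E->E + T. Stack=[( E] ptr=6 lookahead=) remaining=[) + num $]
Step 16: shift ). Stack=[( E )] ptr=7 lookahead=+ remaining=[+ num $]
Step 17: reduce F->( E ). Stack=[F] ptr=7 lookahead=+ remaining=[+ num $]
Step 18: reduce T->F. Stack=[T] ptr=7 lookahead=+ remaining=[+ num $]
Step 19: reduce E->T. Stack=[E] ptr=7 lookahead=+ remaining=[+ num $]
Step 20: shift +. Stack=[E +] ptr=8 lookahead=num remaining=[num $]
Step 21: shift num. Stack=[E + num] ptr=9 lookahead=$ remaining=[$]
Step 22: reduce F->num. Stack=[E + F] ptr=9 lookahead=$ remaining=[$]
Step 23: reduce T->F. Stack=[E + T] ptr=9 lookahead=$ remaining=[$]
Step 24: reduce E->E + T. Stack=[E] ptr=9 lookahead=$ remaining=[$]
Step 25: accept. Stack=[E] ptr=9 lookahead=$ remaining=[$]

Answer: 15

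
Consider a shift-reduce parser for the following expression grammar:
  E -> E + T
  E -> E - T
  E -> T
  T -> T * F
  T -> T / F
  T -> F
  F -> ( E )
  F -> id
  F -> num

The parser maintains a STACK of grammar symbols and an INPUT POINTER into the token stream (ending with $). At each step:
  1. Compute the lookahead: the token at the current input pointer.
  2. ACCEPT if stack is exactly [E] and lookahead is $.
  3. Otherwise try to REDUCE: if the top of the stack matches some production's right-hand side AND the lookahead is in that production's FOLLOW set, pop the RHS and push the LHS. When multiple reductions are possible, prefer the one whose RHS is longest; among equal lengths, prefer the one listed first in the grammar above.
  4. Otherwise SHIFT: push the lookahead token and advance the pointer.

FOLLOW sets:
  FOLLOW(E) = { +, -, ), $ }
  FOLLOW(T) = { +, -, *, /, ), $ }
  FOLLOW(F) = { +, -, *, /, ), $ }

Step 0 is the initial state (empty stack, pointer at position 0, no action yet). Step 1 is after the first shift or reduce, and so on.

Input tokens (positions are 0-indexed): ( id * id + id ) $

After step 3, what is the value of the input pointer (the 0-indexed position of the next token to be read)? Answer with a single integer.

Step 1: shift (. Stack=[(] ptr=1 lookahead=id remaining=[id * id + id ) $]
Step 2: shift id. Stack=[( id] ptr=2 lookahead=* remaining=[* id + id ) $]
Step 3: reduce F->id. Stack=[( F] ptr=2 lookahead=* remaining=[* id + id ) $]

Answer: 2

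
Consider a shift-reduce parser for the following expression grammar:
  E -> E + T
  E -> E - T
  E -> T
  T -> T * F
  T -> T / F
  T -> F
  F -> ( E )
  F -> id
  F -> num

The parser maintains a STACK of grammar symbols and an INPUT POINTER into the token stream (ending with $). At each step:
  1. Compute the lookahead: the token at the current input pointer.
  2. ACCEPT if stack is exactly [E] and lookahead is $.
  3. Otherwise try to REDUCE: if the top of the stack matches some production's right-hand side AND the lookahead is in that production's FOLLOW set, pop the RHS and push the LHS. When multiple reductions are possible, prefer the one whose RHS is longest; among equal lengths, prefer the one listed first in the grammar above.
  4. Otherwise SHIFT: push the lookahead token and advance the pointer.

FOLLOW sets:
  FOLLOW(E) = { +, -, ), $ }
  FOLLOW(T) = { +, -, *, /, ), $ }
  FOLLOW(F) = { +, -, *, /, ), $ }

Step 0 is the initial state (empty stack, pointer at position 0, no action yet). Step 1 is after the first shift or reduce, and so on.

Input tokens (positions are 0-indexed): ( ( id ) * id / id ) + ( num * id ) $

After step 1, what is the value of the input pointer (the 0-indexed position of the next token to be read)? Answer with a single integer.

Answer: 1

Derivation:
Step 1: shift (. Stack=[(] ptr=1 lookahead=( remaining=[( id ) * id / id ) + ( num * id ) $]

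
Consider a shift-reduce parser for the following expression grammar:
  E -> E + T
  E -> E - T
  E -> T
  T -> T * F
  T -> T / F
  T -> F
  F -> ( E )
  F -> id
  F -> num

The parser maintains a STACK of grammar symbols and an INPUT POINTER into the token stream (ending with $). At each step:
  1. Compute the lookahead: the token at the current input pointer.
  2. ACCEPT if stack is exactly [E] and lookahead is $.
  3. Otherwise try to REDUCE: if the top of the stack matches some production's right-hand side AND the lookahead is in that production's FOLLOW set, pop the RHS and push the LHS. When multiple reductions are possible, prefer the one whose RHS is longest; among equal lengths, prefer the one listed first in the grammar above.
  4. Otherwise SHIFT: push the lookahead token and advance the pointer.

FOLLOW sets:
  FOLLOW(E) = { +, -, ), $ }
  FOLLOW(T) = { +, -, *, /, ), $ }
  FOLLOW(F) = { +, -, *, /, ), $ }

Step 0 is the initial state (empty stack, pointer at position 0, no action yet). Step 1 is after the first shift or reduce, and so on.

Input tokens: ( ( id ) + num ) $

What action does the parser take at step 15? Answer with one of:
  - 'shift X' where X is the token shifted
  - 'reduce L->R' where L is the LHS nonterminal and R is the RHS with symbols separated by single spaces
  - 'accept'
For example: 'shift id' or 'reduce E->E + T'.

Answer: reduce E->E + T

Derivation:
Step 1: shift (. Stack=[(] ptr=1 lookahead=( remaining=[( id ) + num ) $]
Step 2: shift (. Stack=[( (] ptr=2 lookahead=id remaining=[id ) + num ) $]
Step 3: shift id. Stack=[( ( id] ptr=3 lookahead=) remaining=[) + num ) $]
Step 4: reduce F->id. Stack=[( ( F] ptr=3 lookahead=) remaining=[) + num ) $]
Step 5: reduce T->F. Stack=[( ( T] ptr=3 lookahead=) remaining=[) + num ) $]
Step 6: reduce E->T. Stack=[( ( E] ptr=3 lookahead=) remaining=[) + num ) $]
Step 7: shift ). Stack=[( ( E )] ptr=4 lookahead=+ remaining=[+ num ) $]
Step 8: reduce F->( E ). Stack=[( F] ptr=4 lookahead=+ remaining=[+ num ) $]
Step 9: reduce T->F. Stack=[( T] ptr=4 lookahead=+ remaining=[+ num ) $]
Step 10: reduce E->T. Stack=[( E] ptr=4 lookahead=+ remaining=[+ num ) $]
Step 11: shift +. Stack=[( E +] ptr=5 lookahead=num remaining=[num ) $]
Step 12: shift num. Stack=[( E + num] ptr=6 lookahead=) remaining=[) $]
Step 13: reduce F->num. Stack=[( E + F] ptr=6 lookahead=) remaining=[) $]
Step 14: reduce T->F. Stack=[( E + T] ptr=6 lookahead=) remaining=[) $]
Step 15: reduce E->E + T. Stack=[( E] ptr=6 lookahead=) remaining=[) $]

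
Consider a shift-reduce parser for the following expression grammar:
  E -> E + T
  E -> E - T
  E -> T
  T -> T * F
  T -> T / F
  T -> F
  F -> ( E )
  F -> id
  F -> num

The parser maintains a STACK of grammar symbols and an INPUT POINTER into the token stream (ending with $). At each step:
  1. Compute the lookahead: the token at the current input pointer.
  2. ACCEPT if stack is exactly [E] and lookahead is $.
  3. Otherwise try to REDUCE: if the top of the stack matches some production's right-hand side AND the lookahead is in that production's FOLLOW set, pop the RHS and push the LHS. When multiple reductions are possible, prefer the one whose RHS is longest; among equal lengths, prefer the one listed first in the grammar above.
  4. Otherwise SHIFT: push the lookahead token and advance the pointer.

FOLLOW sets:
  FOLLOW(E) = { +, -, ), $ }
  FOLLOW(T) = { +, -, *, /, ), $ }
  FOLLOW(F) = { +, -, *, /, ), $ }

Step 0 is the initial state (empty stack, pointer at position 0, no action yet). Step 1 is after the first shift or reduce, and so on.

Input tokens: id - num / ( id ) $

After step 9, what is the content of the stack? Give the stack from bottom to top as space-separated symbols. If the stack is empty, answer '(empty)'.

Answer: E - T /

Derivation:
Step 1: shift id. Stack=[id] ptr=1 lookahead=- remaining=[- num / ( id ) $]
Step 2: reduce F->id. Stack=[F] ptr=1 lookahead=- remaining=[- num / ( id ) $]
Step 3: reduce T->F. Stack=[T] ptr=1 lookahead=- remaining=[- num / ( id ) $]
Step 4: reduce E->T. Stack=[E] ptr=1 lookahead=- remaining=[- num / ( id ) $]
Step 5: shift -. Stack=[E -] ptr=2 lookahead=num remaining=[num / ( id ) $]
Step 6: shift num. Stack=[E - num] ptr=3 lookahead=/ remaining=[/ ( id ) $]
Step 7: reduce F->num. Stack=[E - F] ptr=3 lookahead=/ remaining=[/ ( id ) $]
Step 8: reduce T->F. Stack=[E - T] ptr=3 lookahead=/ remaining=[/ ( id ) $]
Step 9: shift /. Stack=[E - T /] ptr=4 lookahead=( remaining=[( id ) $]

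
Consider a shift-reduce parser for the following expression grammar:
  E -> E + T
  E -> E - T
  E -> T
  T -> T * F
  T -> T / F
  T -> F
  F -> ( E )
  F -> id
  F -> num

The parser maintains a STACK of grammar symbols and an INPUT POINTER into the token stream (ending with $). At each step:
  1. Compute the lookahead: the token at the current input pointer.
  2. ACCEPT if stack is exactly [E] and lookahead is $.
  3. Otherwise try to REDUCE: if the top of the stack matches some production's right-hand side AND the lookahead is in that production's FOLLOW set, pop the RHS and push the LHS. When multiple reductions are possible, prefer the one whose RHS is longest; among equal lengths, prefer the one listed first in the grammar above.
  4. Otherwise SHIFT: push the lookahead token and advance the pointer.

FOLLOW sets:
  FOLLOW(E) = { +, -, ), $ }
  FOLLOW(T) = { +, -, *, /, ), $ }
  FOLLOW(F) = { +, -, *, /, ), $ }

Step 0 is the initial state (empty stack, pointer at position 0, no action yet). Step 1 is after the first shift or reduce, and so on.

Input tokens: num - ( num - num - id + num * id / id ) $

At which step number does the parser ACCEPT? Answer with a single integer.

Step 1: shift num. Stack=[num] ptr=1 lookahead=- remaining=[- ( num - num - id + num * id / id ) $]
Step 2: reduce F->num. Stack=[F] ptr=1 lookahead=- remaining=[- ( num - num - id + num * id / id ) $]
Step 3: reduce T->F. Stack=[T] ptr=1 lookahead=- remaining=[- ( num - num - id + num * id / id ) $]
Step 4: reduce E->T. Stack=[E] ptr=1 lookahead=- remaining=[- ( num - num - id + num * id / id ) $]
Step 5: shift -. Stack=[E -] ptr=2 lookahead=( remaining=[( num - num - id + num * id / id ) $]
Step 6: shift (. Stack=[E - (] ptr=3 lookahead=num remaining=[num - num - id + num * id / id ) $]
Step 7: shift num. Stack=[E - ( num] ptr=4 lookahead=- remaining=[- num - id + num * id / id ) $]
Step 8: reduce F->num. Stack=[E - ( F] ptr=4 lookahead=- remaining=[- num - id + num * id / id ) $]
Step 9: reduce T->F. Stack=[E - ( T] ptr=4 lookahead=- remaining=[- num - id + num * id / id ) $]
Step 10: reduce E->T. Stack=[E - ( E] ptr=4 lookahead=- remaining=[- num - id + num * id / id ) $]
Step 11: shift -. Stack=[E - ( E -] ptr=5 lookahead=num remaining=[num - id + num * id / id ) $]
Step 12: shift num. Stack=[E - ( E - num] ptr=6 lookahead=- remaining=[- id + num * id / id ) $]
Step 13: reduce F->num. Stack=[E - ( E - F] ptr=6 lookahead=- remaining=[- id + num * id / id ) $]
Step 14: reduce T->F. Stack=[E - ( E - T] ptr=6 lookahead=- remaining=[- id + num * id / id ) $]
Step 15: reduce E->E - T. Stack=[E - ( E] ptr=6 lookahead=- remaining=[- id + num * id / id ) $]
Step 16: shift -. Stack=[E - ( E -] ptr=7 lookahead=id remaining=[id + num * id / id ) $]
Step 17: shift id. Stack=[E - ( E - id] ptr=8 lookahead=+ remaining=[+ num * id / id ) $]
Step 18: reduce F->id. Stack=[E - ( E - F] ptr=8 lookahead=+ remaining=[+ num * id / id ) $]
Step 19: reduce T->F. Stack=[E - ( E - T] ptr=8 lookahead=+ remaining=[+ num * id / id ) $]
Step 20: reduce E->E - T. Stack=[E - ( E] ptr=8 lookahead=+ remaining=[+ num * id / id ) $]
Step 21: shift +. Stack=[E - ( E +] ptr=9 lookahead=num remaining=[num * id / id ) $]
Step 22: shift num. Stack=[E - ( E + num] ptr=10 lookahead=* remaining=[* id / id ) $]
Step 23: reduce F->num. Stack=[E - ( E + F] ptr=10 lookahead=* remaining=[* id / id ) $]
Step 24: reduce T->F. Stack=[E - ( E + T] ptr=10 lookahead=* remaining=[* id / id ) $]
Step 25: shift *. Stack=[E - ( E + T *] ptr=11 lookahead=id remaining=[id / id ) $]
Step 26: shift id. Stack=[E - ( E + T * id] ptr=12 lookahead=/ remaining=[/ id ) $]
Step 27: reduce F->id. Stack=[E - ( E + T * F] ptr=12 lookahead=/ remaining=[/ id ) $]
Step 28: reduce T->T * F. Stack=[E - ( E + T] ptr=12 lookahead=/ remaining=[/ id ) $]
Step 29: shift /. Stack=[E - ( E + T /] ptr=13 lookahead=id remaining=[id ) $]
Step 30: shift id. Stack=[E - ( E + T / id] ptr=14 lookahead=) remaining=[) $]
Step 31: reduce F->id. Stack=[E - ( E + T / F] ptr=14 lookahead=) remaining=[) $]
Step 32: reduce T->T / F. Stack=[E - ( E + T] ptr=14 lookahead=) remaining=[) $]
Step 33: reduce E->E + T. Stack=[E - ( E] ptr=14 lookahead=) remaining=[) $]
Step 34: shift ). Stack=[E - ( E )] ptr=15 lookahead=$ remaining=[$]
Step 35: reduce F->( E ). Stack=[E - F] ptr=15 lookahead=$ remaining=[$]
Step 36: reduce T->F. Stack=[E - T] ptr=15 lookahead=$ remaining=[$]
Step 37: reduce E->E - T. Stack=[E] ptr=15 lookahead=$ remaining=[$]
Step 38: accept. Stack=[E] ptr=15 lookahead=$ remaining=[$]

Answer: 38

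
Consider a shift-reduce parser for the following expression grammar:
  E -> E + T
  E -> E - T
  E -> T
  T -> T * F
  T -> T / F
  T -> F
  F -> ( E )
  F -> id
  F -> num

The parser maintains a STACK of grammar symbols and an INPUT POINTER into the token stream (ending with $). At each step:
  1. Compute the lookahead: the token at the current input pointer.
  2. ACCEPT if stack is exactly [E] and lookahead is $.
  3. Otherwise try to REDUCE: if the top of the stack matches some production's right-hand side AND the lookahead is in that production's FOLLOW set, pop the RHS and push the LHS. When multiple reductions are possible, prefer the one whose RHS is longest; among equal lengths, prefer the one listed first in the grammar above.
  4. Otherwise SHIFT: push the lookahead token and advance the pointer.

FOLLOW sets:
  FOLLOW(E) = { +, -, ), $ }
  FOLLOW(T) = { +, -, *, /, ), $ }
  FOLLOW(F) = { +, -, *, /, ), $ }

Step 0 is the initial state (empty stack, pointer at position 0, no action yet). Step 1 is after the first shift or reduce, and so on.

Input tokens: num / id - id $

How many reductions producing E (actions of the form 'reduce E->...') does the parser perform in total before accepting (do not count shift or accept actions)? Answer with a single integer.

Answer: 2

Derivation:
Step 1: shift num. Stack=[num] ptr=1 lookahead=/ remaining=[/ id - id $]
Step 2: reduce F->num. Stack=[F] ptr=1 lookahead=/ remaining=[/ id - id $]
Step 3: reduce T->F. Stack=[T] ptr=1 lookahead=/ remaining=[/ id - id $]
Step 4: shift /. Stack=[T /] ptr=2 lookahead=id remaining=[id - id $]
Step 5: shift id. Stack=[T / id] ptr=3 lookahead=- remaining=[- id $]
Step 6: reduce F->id. Stack=[T / F] ptr=3 lookahead=- remaining=[- id $]
Step 7: reduce T->T / F. Stack=[T] ptr=3 lookahead=- remaining=[- id $]
Step 8: reduce E->T. Stack=[E] ptr=3 lookahead=- remaining=[- id $]
Step 9: shift -. Stack=[E -] ptr=4 lookahead=id remaining=[id $]
Step 10: shift id. Stack=[E - id] ptr=5 lookahead=$ remaining=[$]
Step 11: reduce F->id. Stack=[E - F] ptr=5 lookahead=$ remaining=[$]
Step 12: reduce T->F. Stack=[E - T] ptr=5 lookahead=$ remaining=[$]
Step 13: reduce E->E - T. Stack=[E] ptr=5 lookahead=$ remaining=[$]
Step 14: accept. Stack=[E] ptr=5 lookahead=$ remaining=[$]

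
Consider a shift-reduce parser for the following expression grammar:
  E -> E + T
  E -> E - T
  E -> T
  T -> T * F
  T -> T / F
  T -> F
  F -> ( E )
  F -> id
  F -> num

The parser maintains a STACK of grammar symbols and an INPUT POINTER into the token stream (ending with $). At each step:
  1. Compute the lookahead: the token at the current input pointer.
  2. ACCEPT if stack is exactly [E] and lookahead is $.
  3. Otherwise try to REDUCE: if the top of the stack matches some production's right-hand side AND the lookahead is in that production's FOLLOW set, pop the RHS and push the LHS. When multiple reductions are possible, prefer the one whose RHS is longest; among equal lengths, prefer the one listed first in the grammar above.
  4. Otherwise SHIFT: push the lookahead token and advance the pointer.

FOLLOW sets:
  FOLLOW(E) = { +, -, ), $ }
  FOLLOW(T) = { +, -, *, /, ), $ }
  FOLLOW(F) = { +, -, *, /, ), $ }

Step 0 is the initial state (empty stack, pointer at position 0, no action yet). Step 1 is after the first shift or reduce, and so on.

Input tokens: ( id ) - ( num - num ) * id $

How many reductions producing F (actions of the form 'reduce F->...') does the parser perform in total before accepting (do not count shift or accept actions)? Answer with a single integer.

Step 1: shift (. Stack=[(] ptr=1 lookahead=id remaining=[id ) - ( num - num ) * id $]
Step 2: shift id. Stack=[( id] ptr=2 lookahead=) remaining=[) - ( num - num ) * id $]
Step 3: reduce F->id. Stack=[( F] ptr=2 lookahead=) remaining=[) - ( num - num ) * id $]
Step 4: reduce T->F. Stack=[( T] ptr=2 lookahead=) remaining=[) - ( num - num ) * id $]
Step 5: reduce E->T. Stack=[( E] ptr=2 lookahead=) remaining=[) - ( num - num ) * id $]
Step 6: shift ). Stack=[( E )] ptr=3 lookahead=- remaining=[- ( num - num ) * id $]
Step 7: reduce F->( E ). Stack=[F] ptr=3 lookahead=- remaining=[- ( num - num ) * id $]
Step 8: reduce T->F. Stack=[T] ptr=3 lookahead=- remaining=[- ( num - num ) * id $]
Step 9: reduce E->T. Stack=[E] ptr=3 lookahead=- remaining=[- ( num - num ) * id $]
Step 10: shift -. Stack=[E -] ptr=4 lookahead=( remaining=[( num - num ) * id $]
Step 11: shift (. Stack=[E - (] ptr=5 lookahead=num remaining=[num - num ) * id $]
Step 12: shift num. Stack=[E - ( num] ptr=6 lookahead=- remaining=[- num ) * id $]
Step 13: reduce F->num. Stack=[E - ( F] ptr=6 lookahead=- remaining=[- num ) * id $]
Step 14: reduce T->F. Stack=[E - ( T] ptr=6 lookahead=- remaining=[- num ) * id $]
Step 15: reduce E->T. Stack=[E - ( E] ptr=6 lookahead=- remaining=[- num ) * id $]
Step 16: shift -. Stack=[E - ( E -] ptr=7 lookahead=num remaining=[num ) * id $]
Step 17: shift num. Stack=[E - ( E - num] ptr=8 lookahead=) remaining=[) * id $]
Step 18: reduce F->num. Stack=[E - ( E - F] ptr=8 lookahead=) remaining=[) * id $]
Step 19: reduce T->F. Stack=[E - ( E - T] ptr=8 lookahead=) remaining=[) * id $]
Step 20: reduce E->E - T. Stack=[E - ( E] ptr=8 lookahead=) remaining=[) * id $]
Step 21: shift ). Stack=[E - ( E )] ptr=9 lookahead=* remaining=[* id $]
Step 22: reduce F->( E ). Stack=[E - F] ptr=9 lookahead=* remaining=[* id $]
Step 23: reduce T->F. Stack=[E - T] ptr=9 lookahead=* remaining=[* id $]
Step 24: shift *. Stack=[E - T *] ptr=10 lookahead=id remaining=[id $]
Step 25: shift id. Stack=[E - T * id] ptr=11 lookahead=$ remaining=[$]
Step 26: reduce F->id. Stack=[E - T * F] ptr=11 lookahead=$ remaining=[$]
Step 27: reduce T->T * F. Stack=[E - T] ptr=11 lookahead=$ remaining=[$]
Step 28: reduce E->E - T. Stack=[E] ptr=11 lookahead=$ remaining=[$]
Step 29: accept. Stack=[E] ptr=11 lookahead=$ remaining=[$]

Answer: 6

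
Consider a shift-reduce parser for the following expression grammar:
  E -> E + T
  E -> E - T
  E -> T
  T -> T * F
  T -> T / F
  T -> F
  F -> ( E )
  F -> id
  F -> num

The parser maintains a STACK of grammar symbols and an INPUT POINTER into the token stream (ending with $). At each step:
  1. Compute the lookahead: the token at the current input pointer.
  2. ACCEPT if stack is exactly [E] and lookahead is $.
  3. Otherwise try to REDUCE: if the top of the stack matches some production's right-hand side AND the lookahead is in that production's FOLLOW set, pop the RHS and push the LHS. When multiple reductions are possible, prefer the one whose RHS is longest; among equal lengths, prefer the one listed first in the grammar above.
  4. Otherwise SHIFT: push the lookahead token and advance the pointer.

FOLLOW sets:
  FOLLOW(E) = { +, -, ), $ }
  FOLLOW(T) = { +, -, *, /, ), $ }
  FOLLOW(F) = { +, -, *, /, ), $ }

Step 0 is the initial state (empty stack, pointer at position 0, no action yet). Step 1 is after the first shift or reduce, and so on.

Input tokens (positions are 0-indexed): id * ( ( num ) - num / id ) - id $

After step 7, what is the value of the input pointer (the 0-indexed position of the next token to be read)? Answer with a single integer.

Answer: 5

Derivation:
Step 1: shift id. Stack=[id] ptr=1 lookahead=* remaining=[* ( ( num ) - num / id ) - id $]
Step 2: reduce F->id. Stack=[F] ptr=1 lookahead=* remaining=[* ( ( num ) - num / id ) - id $]
Step 3: reduce T->F. Stack=[T] ptr=1 lookahead=* remaining=[* ( ( num ) - num / id ) - id $]
Step 4: shift *. Stack=[T *] ptr=2 lookahead=( remaining=[( ( num ) - num / id ) - id $]
Step 5: shift (. Stack=[T * (] ptr=3 lookahead=( remaining=[( num ) - num / id ) - id $]
Step 6: shift (. Stack=[T * ( (] ptr=4 lookahead=num remaining=[num ) - num / id ) - id $]
Step 7: shift num. Stack=[T * ( ( num] ptr=5 lookahead=) remaining=[) - num / id ) - id $]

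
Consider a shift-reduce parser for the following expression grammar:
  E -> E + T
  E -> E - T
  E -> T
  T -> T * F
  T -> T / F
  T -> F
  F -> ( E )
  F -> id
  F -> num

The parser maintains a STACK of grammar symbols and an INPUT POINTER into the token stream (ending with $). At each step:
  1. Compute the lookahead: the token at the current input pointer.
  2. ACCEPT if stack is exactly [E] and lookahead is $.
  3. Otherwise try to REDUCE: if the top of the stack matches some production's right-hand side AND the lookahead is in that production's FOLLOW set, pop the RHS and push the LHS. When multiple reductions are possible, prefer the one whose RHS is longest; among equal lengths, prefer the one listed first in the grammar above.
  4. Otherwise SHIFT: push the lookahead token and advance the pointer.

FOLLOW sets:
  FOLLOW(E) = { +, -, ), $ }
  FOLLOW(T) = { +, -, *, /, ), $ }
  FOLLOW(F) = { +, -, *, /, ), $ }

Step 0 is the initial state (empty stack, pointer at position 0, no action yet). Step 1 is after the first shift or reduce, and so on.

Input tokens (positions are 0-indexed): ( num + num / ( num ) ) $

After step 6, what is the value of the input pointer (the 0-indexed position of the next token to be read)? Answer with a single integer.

Answer: 3

Derivation:
Step 1: shift (. Stack=[(] ptr=1 lookahead=num remaining=[num + num / ( num ) ) $]
Step 2: shift num. Stack=[( num] ptr=2 lookahead=+ remaining=[+ num / ( num ) ) $]
Step 3: reduce F->num. Stack=[( F] ptr=2 lookahead=+ remaining=[+ num / ( num ) ) $]
Step 4: reduce T->F. Stack=[( T] ptr=2 lookahead=+ remaining=[+ num / ( num ) ) $]
Step 5: reduce E->T. Stack=[( E] ptr=2 lookahead=+ remaining=[+ num / ( num ) ) $]
Step 6: shift +. Stack=[( E +] ptr=3 lookahead=num remaining=[num / ( num ) ) $]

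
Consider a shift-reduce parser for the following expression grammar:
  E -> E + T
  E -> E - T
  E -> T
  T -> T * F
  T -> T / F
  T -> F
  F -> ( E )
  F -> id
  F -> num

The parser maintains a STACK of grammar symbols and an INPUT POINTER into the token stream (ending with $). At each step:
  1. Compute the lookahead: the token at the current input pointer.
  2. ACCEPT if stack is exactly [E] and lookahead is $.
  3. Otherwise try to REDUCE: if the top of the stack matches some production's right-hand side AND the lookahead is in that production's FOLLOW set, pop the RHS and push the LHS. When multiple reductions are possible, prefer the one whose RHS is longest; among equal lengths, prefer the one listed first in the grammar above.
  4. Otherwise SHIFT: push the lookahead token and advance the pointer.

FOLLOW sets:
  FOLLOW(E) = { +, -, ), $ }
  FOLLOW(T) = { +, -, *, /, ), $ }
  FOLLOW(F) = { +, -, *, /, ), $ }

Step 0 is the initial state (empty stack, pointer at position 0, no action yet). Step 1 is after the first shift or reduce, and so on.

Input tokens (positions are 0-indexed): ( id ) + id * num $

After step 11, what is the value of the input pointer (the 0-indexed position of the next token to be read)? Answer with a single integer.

Answer: 5

Derivation:
Step 1: shift (. Stack=[(] ptr=1 lookahead=id remaining=[id ) + id * num $]
Step 2: shift id. Stack=[( id] ptr=2 lookahead=) remaining=[) + id * num $]
Step 3: reduce F->id. Stack=[( F] ptr=2 lookahead=) remaining=[) + id * num $]
Step 4: reduce T->F. Stack=[( T] ptr=2 lookahead=) remaining=[) + id * num $]
Step 5: reduce E->T. Stack=[( E] ptr=2 lookahead=) remaining=[) + id * num $]
Step 6: shift ). Stack=[( E )] ptr=3 lookahead=+ remaining=[+ id * num $]
Step 7: reduce F->( E ). Stack=[F] ptr=3 lookahead=+ remaining=[+ id * num $]
Step 8: reduce T->F. Stack=[T] ptr=3 lookahead=+ remaining=[+ id * num $]
Step 9: reduce E->T. Stack=[E] ptr=3 lookahead=+ remaining=[+ id * num $]
Step 10: shift +. Stack=[E +] ptr=4 lookahead=id remaining=[id * num $]
Step 11: shift id. Stack=[E + id] ptr=5 lookahead=* remaining=[* num $]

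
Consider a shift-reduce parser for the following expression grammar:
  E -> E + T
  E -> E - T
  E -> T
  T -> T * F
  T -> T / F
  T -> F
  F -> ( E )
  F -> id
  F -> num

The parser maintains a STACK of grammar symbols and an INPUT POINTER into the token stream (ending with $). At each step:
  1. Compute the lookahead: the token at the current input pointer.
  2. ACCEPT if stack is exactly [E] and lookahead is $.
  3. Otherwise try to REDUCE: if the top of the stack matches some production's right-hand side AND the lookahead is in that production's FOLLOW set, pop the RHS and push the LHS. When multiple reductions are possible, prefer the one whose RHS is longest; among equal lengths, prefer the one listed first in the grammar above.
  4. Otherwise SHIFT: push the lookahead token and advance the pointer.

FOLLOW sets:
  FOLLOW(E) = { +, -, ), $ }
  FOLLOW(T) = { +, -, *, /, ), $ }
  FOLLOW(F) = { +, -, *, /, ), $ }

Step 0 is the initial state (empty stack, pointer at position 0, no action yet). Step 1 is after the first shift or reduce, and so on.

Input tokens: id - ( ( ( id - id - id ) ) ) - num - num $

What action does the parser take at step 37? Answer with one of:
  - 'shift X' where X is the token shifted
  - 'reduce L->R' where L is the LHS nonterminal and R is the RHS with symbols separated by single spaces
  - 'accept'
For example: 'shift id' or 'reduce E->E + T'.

Step 1: shift id. Stack=[id] ptr=1 lookahead=- remaining=[- ( ( ( id - id - id ) ) ) - num - num $]
Step 2: reduce F->id. Stack=[F] ptr=1 lookahead=- remaining=[- ( ( ( id - id - id ) ) ) - num - num $]
Step 3: reduce T->F. Stack=[T] ptr=1 lookahead=- remaining=[- ( ( ( id - id - id ) ) ) - num - num $]
Step 4: reduce E->T. Stack=[E] ptr=1 lookahead=- remaining=[- ( ( ( id - id - id ) ) ) - num - num $]
Step 5: shift -. Stack=[E -] ptr=2 lookahead=( remaining=[( ( ( id - id - id ) ) ) - num - num $]
Step 6: shift (. Stack=[E - (] ptr=3 lookahead=( remaining=[( ( id - id - id ) ) ) - num - num $]
Step 7: shift (. Stack=[E - ( (] ptr=4 lookahead=( remaining=[( id - id - id ) ) ) - num - num $]
Step 8: shift (. Stack=[E - ( ( (] ptr=5 lookahead=id remaining=[id - id - id ) ) ) - num - num $]
Step 9: shift id. Stack=[E - ( ( ( id] ptr=6 lookahead=- remaining=[- id - id ) ) ) - num - num $]
Step 10: reduce F->id. Stack=[E - ( ( ( F] ptr=6 lookahead=- remaining=[- id - id ) ) ) - num - num $]
Step 11: reduce T->F. Stack=[E - ( ( ( T] ptr=6 lookahead=- remaining=[- id - id ) ) ) - num - num $]
Step 12: reduce E->T. Stack=[E - ( ( ( E] ptr=6 lookahead=- remaining=[- id - id ) ) ) - num - num $]
Step 13: shift -. Stack=[E - ( ( ( E -] ptr=7 lookahead=id remaining=[id - id ) ) ) - num - num $]
Step 14: shift id. Stack=[E - ( ( ( E - id] ptr=8 lookahead=- remaining=[- id ) ) ) - num - num $]
Step 15: reduce F->id. Stack=[E - ( ( ( E - F] ptr=8 lookahead=- remaining=[- id ) ) ) - num - num $]
Step 16: reduce T->F. Stack=[E - ( ( ( E - T] ptr=8 lookahead=- remaining=[- id ) ) ) - num - num $]
Step 17: reduce E->E - T. Stack=[E - ( ( ( E] ptr=8 lookahead=- remaining=[- id ) ) ) - num - num $]
Step 18: shift -. Stack=[E - ( ( ( E -] ptr=9 lookahead=id remaining=[id ) ) ) - num - num $]
Step 19: shift id. Stack=[E - ( ( ( E - id] ptr=10 lookahead=) remaining=[) ) ) - num - num $]
Step 20: reduce F->id. Stack=[E - ( ( ( E - F] ptr=10 lookahead=) remaining=[) ) ) - num - num $]
Step 21: reduce T->F. Stack=[E - ( ( ( E - T] ptr=10 lookahead=) remaining=[) ) ) - num - num $]
Step 22: reduce E->E - T. Stack=[E - ( ( ( E] ptr=10 lookahead=) remaining=[) ) ) - num - num $]
Step 23: shift ). Stack=[E - ( ( ( E )] ptr=11 lookahead=) remaining=[) ) - num - num $]
Step 24: reduce F->( E ). Stack=[E - ( ( F] ptr=11 lookahead=) remaining=[) ) - num - num $]
Step 25: reduce T->F. Stack=[E - ( ( T] ptr=11 lookahead=) remaining=[) ) - num - num $]
Step 26: reduce E->T. Stack=[E - ( ( E] ptr=11 lookahead=) remaining=[) ) - num - num $]
Step 27: shift ). Stack=[E - ( ( E )] ptr=12 lookahead=) remaining=[) - num - num $]
Step 28: reduce F->( E ). Stack=[E - ( F] ptr=12 lookahead=) remaining=[) - num - num $]
Step 29: reduce T->F. Stack=[E - ( T] ptr=12 lookahead=) remaining=[) - num - num $]
Step 30: reduce E->T. Stack=[E - ( E] ptr=12 lookahead=) remaining=[) - num - num $]
Step 31: shift ). Stack=[E - ( E )] ptr=13 lookahead=- remaining=[- num - num $]
Step 32: reduce F->( E ). Stack=[E - F] ptr=13 lookahead=- remaining=[- num - num $]
Step 33: reduce T->F. Stack=[E - T] ptr=13 lookahead=- remaining=[- num - num $]
Step 34: reduce E->E - T. Stack=[E] ptr=13 lookahead=- remaining=[- num - num $]
Step 35: shift -. Stack=[E -] ptr=14 lookahead=num remaining=[num - num $]
Step 36: shift num. Stack=[E - num] ptr=15 lookahead=- remaining=[- num $]
Step 37: reduce F->num. Stack=[E - F] ptr=15 lookahead=- remaining=[- num $]

Answer: reduce F->num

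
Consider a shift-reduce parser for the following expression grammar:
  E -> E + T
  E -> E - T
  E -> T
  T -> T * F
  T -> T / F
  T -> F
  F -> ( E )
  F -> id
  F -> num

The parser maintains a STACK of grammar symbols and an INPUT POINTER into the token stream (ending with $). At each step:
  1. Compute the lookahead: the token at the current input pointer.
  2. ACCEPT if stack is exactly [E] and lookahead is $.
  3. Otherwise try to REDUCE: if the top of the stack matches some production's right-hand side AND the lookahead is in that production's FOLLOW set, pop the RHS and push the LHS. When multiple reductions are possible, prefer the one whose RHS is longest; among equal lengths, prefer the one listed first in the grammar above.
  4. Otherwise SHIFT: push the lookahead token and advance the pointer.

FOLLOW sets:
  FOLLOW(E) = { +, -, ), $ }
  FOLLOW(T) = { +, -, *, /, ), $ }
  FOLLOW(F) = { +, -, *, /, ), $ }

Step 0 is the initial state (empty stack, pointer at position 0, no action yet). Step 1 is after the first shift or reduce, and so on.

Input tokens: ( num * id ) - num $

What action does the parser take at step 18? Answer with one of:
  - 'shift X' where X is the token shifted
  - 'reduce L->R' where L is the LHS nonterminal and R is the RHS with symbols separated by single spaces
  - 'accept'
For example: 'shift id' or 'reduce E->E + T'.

Step 1: shift (. Stack=[(] ptr=1 lookahead=num remaining=[num * id ) - num $]
Step 2: shift num. Stack=[( num] ptr=2 lookahead=* remaining=[* id ) - num $]
Step 3: reduce F->num. Stack=[( F] ptr=2 lookahead=* remaining=[* id ) - num $]
Step 4: reduce T->F. Stack=[( T] ptr=2 lookahead=* remaining=[* id ) - num $]
Step 5: shift *. Stack=[( T *] ptr=3 lookahead=id remaining=[id ) - num $]
Step 6: shift id. Stack=[( T * id] ptr=4 lookahead=) remaining=[) - num $]
Step 7: reduce F->id. Stack=[( T * F] ptr=4 lookahead=) remaining=[) - num $]
Step 8: reduce T->T * F. Stack=[( T] ptr=4 lookahead=) remaining=[) - num $]
Step 9: reduce E->T. Stack=[( E] ptr=4 lookahead=) remaining=[) - num $]
Step 10: shift ). Stack=[( E )] ptr=5 lookahead=- remaining=[- num $]
Step 11: reduce F->( E ). Stack=[F] ptr=5 lookahead=- remaining=[- num $]
Step 12: reduce T->F. Stack=[T] ptr=5 lookahead=- remaining=[- num $]
Step 13: reduce E->T. Stack=[E] ptr=5 lookahead=- remaining=[- num $]
Step 14: shift -. Stack=[E -] ptr=6 lookahead=num remaining=[num $]
Step 15: shift num. Stack=[E - num] ptr=7 lookahead=$ remaining=[$]
Step 16: reduce F->num. Stack=[E - F] ptr=7 lookahead=$ remaining=[$]
Step 17: reduce T->F. Stack=[E - T] ptr=7 lookahead=$ remaining=[$]
Step 18: reduce E->E - T. Stack=[E] ptr=7 lookahead=$ remaining=[$]

Answer: reduce E->E - T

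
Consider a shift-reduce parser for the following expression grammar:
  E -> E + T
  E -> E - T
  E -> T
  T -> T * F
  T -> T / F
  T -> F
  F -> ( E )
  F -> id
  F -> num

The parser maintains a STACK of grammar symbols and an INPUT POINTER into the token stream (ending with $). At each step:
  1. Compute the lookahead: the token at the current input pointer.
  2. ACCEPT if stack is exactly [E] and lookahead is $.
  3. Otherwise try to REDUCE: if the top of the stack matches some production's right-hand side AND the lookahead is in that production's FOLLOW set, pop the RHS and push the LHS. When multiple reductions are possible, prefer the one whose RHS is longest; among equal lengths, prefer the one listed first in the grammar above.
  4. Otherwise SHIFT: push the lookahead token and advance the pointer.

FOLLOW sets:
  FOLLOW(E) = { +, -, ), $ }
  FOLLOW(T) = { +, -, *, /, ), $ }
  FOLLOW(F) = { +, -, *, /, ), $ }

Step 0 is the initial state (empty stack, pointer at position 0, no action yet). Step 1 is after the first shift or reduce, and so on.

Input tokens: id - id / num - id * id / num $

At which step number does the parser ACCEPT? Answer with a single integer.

Step 1: shift id. Stack=[id] ptr=1 lookahead=- remaining=[- id / num - id * id / num $]
Step 2: reduce F->id. Stack=[F] ptr=1 lookahead=- remaining=[- id / num - id * id / num $]
Step 3: reduce T->F. Stack=[T] ptr=1 lookahead=- remaining=[- id / num - id * id / num $]
Step 4: reduce E->T. Stack=[E] ptr=1 lookahead=- remaining=[- id / num - id * id / num $]
Step 5: shift -. Stack=[E -] ptr=2 lookahead=id remaining=[id / num - id * id / num $]
Step 6: shift id. Stack=[E - id] ptr=3 lookahead=/ remaining=[/ num - id * id / num $]
Step 7: reduce F->id. Stack=[E - F] ptr=3 lookahead=/ remaining=[/ num - id * id / num $]
Step 8: reduce T->F. Stack=[E - T] ptr=3 lookahead=/ remaining=[/ num - id * id / num $]
Step 9: shift /. Stack=[E - T /] ptr=4 lookahead=num remaining=[num - id * id / num $]
Step 10: shift num. Stack=[E - T / num] ptr=5 lookahead=- remaining=[- id * id / num $]
Step 11: reduce F->num. Stack=[E - T / F] ptr=5 lookahead=- remaining=[- id * id / num $]
Step 12: reduce T->T / F. Stack=[E - T] ptr=5 lookahead=- remaining=[- id * id / num $]
Step 13: reduce E->E - T. Stack=[E] ptr=5 lookahead=- remaining=[- id * id / num $]
Step 14: shift -. Stack=[E -] ptr=6 lookahead=id remaining=[id * id / num $]
Step 15: shift id. Stack=[E - id] ptr=7 lookahead=* remaining=[* id / num $]
Step 16: reduce F->id. Stack=[E - F] ptr=7 lookahead=* remaining=[* id / num $]
Step 17: reduce T->F. Stack=[E - T] ptr=7 lookahead=* remaining=[* id / num $]
Step 18: shift *. Stack=[E - T *] ptr=8 lookahead=id remaining=[id / num $]
Step 19: shift id. Stack=[E - T * id] ptr=9 lookahead=/ remaining=[/ num $]
Step 20: reduce F->id. Stack=[E - T * F] ptr=9 lookahead=/ remaining=[/ num $]
Step 21: reduce T->T * F. Stack=[E - T] ptr=9 lookahead=/ remaining=[/ num $]
Step 22: shift /. Stack=[E - T /] ptr=10 lookahead=num remaining=[num $]
Step 23: shift num. Stack=[E - T / num] ptr=11 lookahead=$ remaining=[$]
Step 24: reduce F->num. Stack=[E - T / F] ptr=11 lookahead=$ remaining=[$]
Step 25: reduce T->T / F. Stack=[E - T] ptr=11 lookahead=$ remaining=[$]
Step 26: reduce E->E - T. Stack=[E] ptr=11 lookahead=$ remaining=[$]
Step 27: accept. Stack=[E] ptr=11 lookahead=$ remaining=[$]

Answer: 27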